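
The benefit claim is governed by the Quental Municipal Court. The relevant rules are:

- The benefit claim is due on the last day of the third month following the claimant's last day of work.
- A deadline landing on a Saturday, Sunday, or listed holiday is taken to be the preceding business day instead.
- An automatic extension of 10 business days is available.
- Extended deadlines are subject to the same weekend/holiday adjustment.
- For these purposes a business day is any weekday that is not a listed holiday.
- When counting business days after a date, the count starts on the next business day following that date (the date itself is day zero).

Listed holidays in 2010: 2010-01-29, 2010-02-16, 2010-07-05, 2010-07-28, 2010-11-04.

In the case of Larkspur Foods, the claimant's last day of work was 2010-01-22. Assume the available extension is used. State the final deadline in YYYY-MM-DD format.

3 months after 2010-01-22 is April 2010; that month ends on 2010-04-30.
Since 2010-04-30 is a Friday and not a holiday, the date is unchanged.
The 10-business-day extension runs from 2010-04-30 to 2010-05-14.
Since 2010-05-14 is a Friday and not a holiday, the date is unchanged.
So the filing is due 2010-05-14.

2010-05-14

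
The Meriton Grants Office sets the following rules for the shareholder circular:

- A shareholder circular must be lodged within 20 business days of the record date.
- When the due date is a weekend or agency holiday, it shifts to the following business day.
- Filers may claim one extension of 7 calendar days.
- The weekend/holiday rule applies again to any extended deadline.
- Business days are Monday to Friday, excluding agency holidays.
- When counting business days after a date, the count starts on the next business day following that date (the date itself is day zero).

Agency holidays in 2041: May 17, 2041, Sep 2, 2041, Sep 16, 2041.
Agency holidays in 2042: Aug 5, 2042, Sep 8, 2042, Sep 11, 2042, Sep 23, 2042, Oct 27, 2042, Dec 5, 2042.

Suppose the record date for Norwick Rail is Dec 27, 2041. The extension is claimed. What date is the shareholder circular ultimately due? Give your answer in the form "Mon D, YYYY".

Jan 31, 2042

20 business days after Dec 27, 2041, excluding weekends and holidays, is Jan 24, 2042.
Jan 24, 2042 is a Friday and not a listed holiday, so it stands.
Add the 7 calendar-day extension to Jan 24, 2042: Jan 31, 2042.
Since Jan 31, 2042 is a Friday and not a holiday, the date is unchanged.
The final due date is Jan 31, 2042.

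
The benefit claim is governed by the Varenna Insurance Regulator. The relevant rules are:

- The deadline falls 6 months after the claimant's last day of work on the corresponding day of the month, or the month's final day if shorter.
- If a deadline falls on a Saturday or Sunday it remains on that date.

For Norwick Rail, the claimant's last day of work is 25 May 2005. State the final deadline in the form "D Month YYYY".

25 November 2005

6 months from 25 May 2005 is 25 November 2005.
25 November 2005 is a Friday; no weekend or holiday adjustment applies.
So the filing is due 25 November 2005.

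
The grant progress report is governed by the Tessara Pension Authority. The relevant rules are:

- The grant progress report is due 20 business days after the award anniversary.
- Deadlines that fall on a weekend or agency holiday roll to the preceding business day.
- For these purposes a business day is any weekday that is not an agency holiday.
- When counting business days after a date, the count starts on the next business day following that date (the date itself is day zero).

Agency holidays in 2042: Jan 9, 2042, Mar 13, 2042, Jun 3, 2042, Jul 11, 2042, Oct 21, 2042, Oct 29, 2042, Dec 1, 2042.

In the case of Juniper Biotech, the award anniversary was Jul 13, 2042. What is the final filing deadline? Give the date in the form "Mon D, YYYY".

Aug 8, 2042

Counting 20 business days after Jul 13, 2042 (skipping weekends and listed holidays) reaches Aug 8, 2042.
Aug 8, 2042 falls on a Friday, which is a business day, so no adjustment is needed.
Final deadline: Aug 8, 2042.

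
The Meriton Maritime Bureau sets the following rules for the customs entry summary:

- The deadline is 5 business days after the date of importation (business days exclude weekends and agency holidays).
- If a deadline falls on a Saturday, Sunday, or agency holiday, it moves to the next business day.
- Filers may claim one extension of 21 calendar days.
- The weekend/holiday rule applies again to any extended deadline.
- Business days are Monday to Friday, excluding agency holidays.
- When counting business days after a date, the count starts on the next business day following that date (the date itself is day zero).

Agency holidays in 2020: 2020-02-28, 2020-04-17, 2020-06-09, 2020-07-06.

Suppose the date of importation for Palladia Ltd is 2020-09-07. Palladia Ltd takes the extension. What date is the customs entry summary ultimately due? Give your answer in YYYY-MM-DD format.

2020-10-05

5 business days after 2020-09-07, excluding weekends and holidays, is 2020-09-14.
2020-09-14 (Monday) is already a business day.
The 21-calendar-day extension moves the deadline from 2020-09-14 to 2020-10-05.
Since 2020-10-05 is a Monday and not a holiday, the date is unchanged.
Deadline: 2020-10-05.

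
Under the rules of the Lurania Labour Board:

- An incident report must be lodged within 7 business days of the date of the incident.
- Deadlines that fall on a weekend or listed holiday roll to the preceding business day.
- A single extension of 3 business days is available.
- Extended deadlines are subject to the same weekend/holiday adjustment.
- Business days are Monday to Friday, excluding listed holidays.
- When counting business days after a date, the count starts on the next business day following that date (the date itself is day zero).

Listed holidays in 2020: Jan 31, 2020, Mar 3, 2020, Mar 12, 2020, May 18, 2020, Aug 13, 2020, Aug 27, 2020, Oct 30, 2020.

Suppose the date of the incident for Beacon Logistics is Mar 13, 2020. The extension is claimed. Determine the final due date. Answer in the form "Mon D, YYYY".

Mar 27, 2020

Starting the day after Mar 13, 2020 and counting 7 business days lands on Mar 24, 2020.
Mar 24, 2020 (Tuesday) is already a business day.
Applying the 3-business-day extension: 3 business days after Mar 24, 2020 is Mar 27, 2020.
Mar 27, 2020 (Friday) is already a business day.
The final due date is Mar 27, 2020.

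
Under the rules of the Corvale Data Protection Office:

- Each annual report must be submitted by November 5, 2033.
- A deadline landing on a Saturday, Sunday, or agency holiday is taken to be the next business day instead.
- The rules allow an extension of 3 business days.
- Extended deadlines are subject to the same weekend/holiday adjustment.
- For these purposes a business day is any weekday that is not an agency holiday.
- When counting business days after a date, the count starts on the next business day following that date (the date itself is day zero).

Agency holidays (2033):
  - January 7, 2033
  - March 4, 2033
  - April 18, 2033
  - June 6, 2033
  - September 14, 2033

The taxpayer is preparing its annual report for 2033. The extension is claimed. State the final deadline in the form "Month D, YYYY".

November 10, 2033

The statutory due date is November 5, 2033.
November 5, 2033 is a Saturday; the next business day is November 7, 2033 (Monday).
The 3-business-day extension runs from November 7, 2033 to November 10, 2033.
Since November 10, 2033 is a Thursday and not a holiday, the date is unchanged.
The final due date is November 10, 2033.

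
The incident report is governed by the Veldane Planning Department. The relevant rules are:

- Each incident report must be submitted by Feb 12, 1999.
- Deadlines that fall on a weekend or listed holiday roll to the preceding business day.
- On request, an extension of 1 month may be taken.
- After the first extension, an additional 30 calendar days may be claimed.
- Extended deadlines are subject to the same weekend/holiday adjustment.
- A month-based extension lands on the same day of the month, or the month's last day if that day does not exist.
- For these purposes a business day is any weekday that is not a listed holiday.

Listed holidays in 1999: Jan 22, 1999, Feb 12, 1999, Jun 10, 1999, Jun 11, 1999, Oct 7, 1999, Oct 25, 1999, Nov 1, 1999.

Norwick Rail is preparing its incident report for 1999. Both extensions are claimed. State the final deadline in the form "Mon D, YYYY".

Apr 9, 1999

The stated deadline is Feb 12, 1999.
Feb 12, 1999 is a listed holiday, so it moves to the preceding business day, Feb 11, 1999 (Thursday).
The 1 month extension carries Feb 11, 1999 to Mar 11, 1999.
Mar 11, 1999 (Thursday) is already a business day.
Add the 30 calendar-day extension to Mar 11, 1999: Apr 10, 1999.
Apr 10, 1999 is a Saturday; the preceding business day is Apr 9, 1999 (Friday).
So the filing is due Apr 9, 1999.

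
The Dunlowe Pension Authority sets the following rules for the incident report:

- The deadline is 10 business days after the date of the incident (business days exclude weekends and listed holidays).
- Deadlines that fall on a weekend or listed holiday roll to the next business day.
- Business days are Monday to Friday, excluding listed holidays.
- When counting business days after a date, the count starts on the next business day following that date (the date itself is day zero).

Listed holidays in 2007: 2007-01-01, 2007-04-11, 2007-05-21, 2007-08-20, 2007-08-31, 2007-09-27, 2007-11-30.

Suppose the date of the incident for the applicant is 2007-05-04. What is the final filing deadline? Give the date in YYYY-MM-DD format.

Starting the day after 2007-05-04 and counting 10 business days lands on 2007-05-18.
2007-05-18 is a Friday and not a listed holiday, so it stands.
The final due date is 2007-05-18.

2007-05-18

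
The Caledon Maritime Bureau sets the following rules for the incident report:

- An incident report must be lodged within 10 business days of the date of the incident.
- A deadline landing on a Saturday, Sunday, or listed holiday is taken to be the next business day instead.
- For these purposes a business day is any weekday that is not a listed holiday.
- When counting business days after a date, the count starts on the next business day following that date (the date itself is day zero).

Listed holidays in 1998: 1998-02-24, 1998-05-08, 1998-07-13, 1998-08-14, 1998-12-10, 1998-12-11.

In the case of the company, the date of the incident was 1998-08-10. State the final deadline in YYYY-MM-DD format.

1998-08-25

10 business days after 1998-08-10, excluding weekends and holidays, is 1998-08-25.
1998-08-25 is a Tuesday and not a listed holiday, so it stands.
Deadline: 1998-08-25.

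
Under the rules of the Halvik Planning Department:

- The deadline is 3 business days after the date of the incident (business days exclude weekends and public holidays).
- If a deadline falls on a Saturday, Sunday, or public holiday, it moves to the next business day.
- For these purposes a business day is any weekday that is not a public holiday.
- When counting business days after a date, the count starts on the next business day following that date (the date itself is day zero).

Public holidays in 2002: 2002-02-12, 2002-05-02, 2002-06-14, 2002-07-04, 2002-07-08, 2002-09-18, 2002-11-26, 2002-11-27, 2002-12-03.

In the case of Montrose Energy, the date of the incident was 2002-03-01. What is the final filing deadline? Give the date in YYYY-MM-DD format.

3 business days after 2002-03-01, excluding weekends and holidays, is 2002-03-06.
Since 2002-03-06 is a Wednesday and not a holiday, the date is unchanged.
The final due date is 2002-03-06.

2002-03-06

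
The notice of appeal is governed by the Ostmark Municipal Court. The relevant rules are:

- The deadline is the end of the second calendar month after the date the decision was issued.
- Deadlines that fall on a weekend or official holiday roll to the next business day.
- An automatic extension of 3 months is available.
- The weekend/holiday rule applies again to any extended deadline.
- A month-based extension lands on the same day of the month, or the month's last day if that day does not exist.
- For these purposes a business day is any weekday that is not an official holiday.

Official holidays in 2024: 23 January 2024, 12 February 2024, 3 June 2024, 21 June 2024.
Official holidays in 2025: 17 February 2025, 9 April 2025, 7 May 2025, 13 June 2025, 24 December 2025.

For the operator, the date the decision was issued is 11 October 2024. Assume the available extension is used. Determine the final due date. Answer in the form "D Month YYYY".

2 months after 11 October 2024 is December 2024; that month ends on 31 December 2024.
Since 31 December 2024 is a Tuesday and not a holiday, the date is unchanged.
The 3 months extension carries 31 December 2024 to 31 March 2025.
31 March 2025 (Monday) is already a business day.
So the filing is due 31 March 2025.

31 March 2025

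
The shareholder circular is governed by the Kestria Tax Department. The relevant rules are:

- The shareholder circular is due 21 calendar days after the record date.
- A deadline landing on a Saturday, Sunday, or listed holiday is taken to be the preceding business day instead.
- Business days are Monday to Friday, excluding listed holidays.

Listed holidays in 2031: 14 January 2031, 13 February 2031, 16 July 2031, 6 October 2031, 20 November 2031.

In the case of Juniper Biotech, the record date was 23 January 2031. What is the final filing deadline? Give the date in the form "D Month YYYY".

21 calendar days after 23 January 2031 is 13 February 2031.
13 February 2031 is a listed holiday, so it moves to the preceding business day, 12 February 2031 (Wednesday).
The final due date is 12 February 2031.

12 February 2031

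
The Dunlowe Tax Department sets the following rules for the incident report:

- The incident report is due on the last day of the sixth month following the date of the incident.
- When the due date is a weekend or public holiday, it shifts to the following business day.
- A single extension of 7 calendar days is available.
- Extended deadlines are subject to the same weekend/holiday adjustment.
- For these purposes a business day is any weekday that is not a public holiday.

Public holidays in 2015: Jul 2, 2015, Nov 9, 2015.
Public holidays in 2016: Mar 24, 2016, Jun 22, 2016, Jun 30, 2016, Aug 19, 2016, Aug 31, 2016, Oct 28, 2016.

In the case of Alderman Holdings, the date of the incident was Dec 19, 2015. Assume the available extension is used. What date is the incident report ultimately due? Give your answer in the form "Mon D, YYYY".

Jul 8, 2016

The sixth month after Dec 19, 2015 is June 2016, whose last day is Jun 30, 2016.
Jun 30, 2016 is a listed holiday; the next business day is Jul 1, 2016 (Friday).
Add the 7 calendar-day extension to Jul 1, 2016: Jul 8, 2016.
Since Jul 8, 2016 is a Friday and not a holiday, the date is unchanged.
So the filing is due Jul 8, 2016.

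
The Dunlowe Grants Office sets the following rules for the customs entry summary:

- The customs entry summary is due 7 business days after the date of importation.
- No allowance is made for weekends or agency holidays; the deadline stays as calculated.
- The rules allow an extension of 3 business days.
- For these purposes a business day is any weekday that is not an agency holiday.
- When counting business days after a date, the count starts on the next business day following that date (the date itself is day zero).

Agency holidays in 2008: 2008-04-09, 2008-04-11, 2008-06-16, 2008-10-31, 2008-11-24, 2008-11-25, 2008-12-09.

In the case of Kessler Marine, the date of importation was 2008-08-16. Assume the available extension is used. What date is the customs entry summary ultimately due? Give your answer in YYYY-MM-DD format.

2008-08-29

Starting the day after 2008-08-16 and counting 7 business days lands on 2008-08-26.
2008-08-26 falls on a Tuesday. The rules make no weekend/holiday allowance, so it remains 2008-08-26.
Applying the 3-business-day extension: 3 business days after 2008-08-26 is 2008-08-29.
No adjustment is made for weekends or holidays, so 2008-08-29 stands.
The final due date is 2008-08-29.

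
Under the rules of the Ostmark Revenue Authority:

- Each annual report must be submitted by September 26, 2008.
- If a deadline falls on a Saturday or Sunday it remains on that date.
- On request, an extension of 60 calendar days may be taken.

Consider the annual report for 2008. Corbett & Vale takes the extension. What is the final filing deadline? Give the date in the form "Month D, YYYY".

Start from the fixed due date, September 26, 2008.
No adjustment is made for weekends or holidays, so September 26, 2008 stands.
Add the 60 calendar-day extension to September 26, 2008: November 25, 2008.
November 25, 2008 is a Tuesday; no weekend or holiday adjustment applies.
Deadline: November 25, 2008.

November 25, 2008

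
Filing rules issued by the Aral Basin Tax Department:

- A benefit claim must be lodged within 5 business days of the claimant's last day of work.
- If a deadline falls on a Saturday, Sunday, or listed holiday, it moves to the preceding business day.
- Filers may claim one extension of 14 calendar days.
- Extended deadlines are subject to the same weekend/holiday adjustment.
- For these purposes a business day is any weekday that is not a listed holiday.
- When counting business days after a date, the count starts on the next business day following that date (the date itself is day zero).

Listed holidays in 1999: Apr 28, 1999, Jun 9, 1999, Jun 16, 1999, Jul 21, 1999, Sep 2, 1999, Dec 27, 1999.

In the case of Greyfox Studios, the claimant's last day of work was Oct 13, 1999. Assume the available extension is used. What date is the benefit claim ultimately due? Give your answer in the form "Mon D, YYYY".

5 business days after Oct 13, 1999, excluding weekends and holidays, is Oct 20, 1999.
Oct 20, 1999 falls on a Wednesday, which is a business day, so no adjustment is needed.
Add the 14 calendar-day extension to Oct 20, 1999: Nov 3, 1999.
Since Nov 3, 1999 is a Wednesday and not a holiday, the date is unchanged.
So the filing is due Nov 3, 1999.

Nov 3, 1999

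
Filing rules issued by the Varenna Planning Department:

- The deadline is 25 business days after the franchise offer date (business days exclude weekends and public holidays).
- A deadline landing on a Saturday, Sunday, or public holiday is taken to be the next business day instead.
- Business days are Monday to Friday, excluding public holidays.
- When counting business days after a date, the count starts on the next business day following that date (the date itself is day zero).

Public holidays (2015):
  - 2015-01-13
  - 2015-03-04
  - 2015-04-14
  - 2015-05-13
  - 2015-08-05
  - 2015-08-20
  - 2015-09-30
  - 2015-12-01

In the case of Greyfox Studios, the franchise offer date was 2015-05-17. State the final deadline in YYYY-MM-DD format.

Counting 25 business days after 2015-05-17 (skipping weekends and listed holidays) reaches 2015-06-19.
2015-06-19 (Friday) is already a business day.
So the filing is due 2015-06-19.

2015-06-19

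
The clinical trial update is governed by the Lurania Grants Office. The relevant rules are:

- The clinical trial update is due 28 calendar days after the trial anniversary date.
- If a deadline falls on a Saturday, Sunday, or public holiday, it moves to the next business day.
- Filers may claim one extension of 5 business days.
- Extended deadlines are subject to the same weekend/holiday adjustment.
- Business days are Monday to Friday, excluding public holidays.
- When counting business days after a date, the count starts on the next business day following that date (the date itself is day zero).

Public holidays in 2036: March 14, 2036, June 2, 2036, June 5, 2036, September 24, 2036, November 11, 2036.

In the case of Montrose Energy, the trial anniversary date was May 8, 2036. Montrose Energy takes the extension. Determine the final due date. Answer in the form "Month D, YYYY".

28 calendar days after May 8, 2036 is June 5, 2036.
June 5, 2036 falls on a listed holiday. Rolling to the next business day gives June 6, 2036, a Friday.
The 5-business-day extension runs from June 6, 2036 to June 13, 2036.
June 13, 2036 falls on a Friday, which is a business day, so no adjustment is needed.
The final due date is June 13, 2036.

June 13, 2036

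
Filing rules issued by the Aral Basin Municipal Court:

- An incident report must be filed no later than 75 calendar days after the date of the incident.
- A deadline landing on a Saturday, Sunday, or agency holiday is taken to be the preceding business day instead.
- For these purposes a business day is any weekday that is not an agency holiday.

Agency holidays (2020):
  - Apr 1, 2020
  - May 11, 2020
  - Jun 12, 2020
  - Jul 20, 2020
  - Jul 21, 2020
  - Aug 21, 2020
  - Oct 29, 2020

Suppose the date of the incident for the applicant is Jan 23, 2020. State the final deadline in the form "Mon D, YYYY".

Apr 7, 2020

75 calendar days after Jan 23, 2020 is Apr 7, 2020.
Apr 7, 2020 (Tuesday) is already a business day.
Final deadline: Apr 7, 2020.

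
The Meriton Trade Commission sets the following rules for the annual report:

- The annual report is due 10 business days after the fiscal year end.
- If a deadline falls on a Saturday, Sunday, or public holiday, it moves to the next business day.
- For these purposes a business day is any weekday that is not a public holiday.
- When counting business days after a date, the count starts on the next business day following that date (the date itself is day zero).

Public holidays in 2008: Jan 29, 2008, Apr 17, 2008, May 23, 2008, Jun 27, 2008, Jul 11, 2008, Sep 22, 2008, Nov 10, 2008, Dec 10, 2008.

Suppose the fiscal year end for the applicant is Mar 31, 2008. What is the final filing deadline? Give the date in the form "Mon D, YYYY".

Apr 14, 2008

Counting 10 business days after Mar 31, 2008 (skipping weekends and listed holidays) reaches Apr 14, 2008.
Apr 14, 2008 is a Monday and not a listed holiday, so it stands.
Final deadline: Apr 14, 2008.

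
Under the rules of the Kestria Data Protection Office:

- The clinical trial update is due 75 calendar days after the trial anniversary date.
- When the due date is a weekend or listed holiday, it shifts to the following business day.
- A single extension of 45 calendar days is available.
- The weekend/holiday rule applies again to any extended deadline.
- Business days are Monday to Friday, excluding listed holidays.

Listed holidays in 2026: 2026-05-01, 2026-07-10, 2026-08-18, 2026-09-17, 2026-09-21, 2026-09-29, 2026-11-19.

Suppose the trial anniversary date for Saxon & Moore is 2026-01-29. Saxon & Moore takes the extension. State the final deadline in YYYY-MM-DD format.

75 calendar days after 2026-01-29 is 2026-04-14.
Since 2026-04-14 is a Tuesday and not a holiday, the date is unchanged.
Add the 45 calendar-day extension to 2026-04-14: 2026-05-29.
2026-05-29 falls on a Friday, which is a business day, so no adjustment is needed.
Final deadline: 2026-05-29.

2026-05-29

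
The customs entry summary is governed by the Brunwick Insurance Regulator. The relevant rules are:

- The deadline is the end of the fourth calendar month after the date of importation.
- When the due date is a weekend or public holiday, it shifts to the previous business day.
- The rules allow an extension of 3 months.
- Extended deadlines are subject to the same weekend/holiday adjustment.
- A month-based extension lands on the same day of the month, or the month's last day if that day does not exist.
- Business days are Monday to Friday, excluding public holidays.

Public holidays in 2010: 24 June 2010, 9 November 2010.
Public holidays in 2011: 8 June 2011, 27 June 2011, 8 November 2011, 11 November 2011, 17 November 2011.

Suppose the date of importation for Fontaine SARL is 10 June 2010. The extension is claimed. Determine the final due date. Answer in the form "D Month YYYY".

4 months after 10 June 2010 falls in October 2010; the last day of that month is 31 October 2010.
31 October 2010 is a Sunday; the preceding business day is 29 October 2010 (Friday).
The 3 months extension carries 29 October 2010 to 29 January 2011.
29 January 2011 falls on a Saturday. Rolling to the preceding business day gives 28 January 2011, a Friday.
Deadline: 28 January 2011.

28 January 2011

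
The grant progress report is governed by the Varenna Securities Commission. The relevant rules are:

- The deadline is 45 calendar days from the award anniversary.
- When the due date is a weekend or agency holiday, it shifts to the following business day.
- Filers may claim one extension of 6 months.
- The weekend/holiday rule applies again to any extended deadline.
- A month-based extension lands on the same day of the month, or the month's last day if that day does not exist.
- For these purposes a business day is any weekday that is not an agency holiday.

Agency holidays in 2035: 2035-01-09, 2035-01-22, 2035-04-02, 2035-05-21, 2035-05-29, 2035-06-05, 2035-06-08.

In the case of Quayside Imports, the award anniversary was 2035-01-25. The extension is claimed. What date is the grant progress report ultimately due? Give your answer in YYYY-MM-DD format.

2035-09-12

45 calendar days after 2035-01-25 is 2035-03-11.
2035-03-11 is a Sunday; the next business day is 2035-03-12 (Monday).
The 6 months extension carries 2035-03-12 to 2035-09-12.
2035-09-12 is a Wednesday and not a listed holiday, so it stands.
Deadline: 2035-09-12.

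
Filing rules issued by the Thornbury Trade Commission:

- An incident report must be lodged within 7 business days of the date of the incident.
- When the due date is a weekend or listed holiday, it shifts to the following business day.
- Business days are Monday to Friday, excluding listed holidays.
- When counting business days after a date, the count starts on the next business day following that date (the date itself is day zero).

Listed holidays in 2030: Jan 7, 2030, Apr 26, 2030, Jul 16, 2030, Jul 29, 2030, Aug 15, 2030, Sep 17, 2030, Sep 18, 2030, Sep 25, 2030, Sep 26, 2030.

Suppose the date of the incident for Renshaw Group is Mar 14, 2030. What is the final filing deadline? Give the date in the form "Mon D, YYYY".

Mar 25, 2030

Starting the day after Mar 14, 2030 and counting 7 business days lands on Mar 25, 2030.
Mar 25, 2030 (Monday) is already a business day.
So the filing is due Mar 25, 2030.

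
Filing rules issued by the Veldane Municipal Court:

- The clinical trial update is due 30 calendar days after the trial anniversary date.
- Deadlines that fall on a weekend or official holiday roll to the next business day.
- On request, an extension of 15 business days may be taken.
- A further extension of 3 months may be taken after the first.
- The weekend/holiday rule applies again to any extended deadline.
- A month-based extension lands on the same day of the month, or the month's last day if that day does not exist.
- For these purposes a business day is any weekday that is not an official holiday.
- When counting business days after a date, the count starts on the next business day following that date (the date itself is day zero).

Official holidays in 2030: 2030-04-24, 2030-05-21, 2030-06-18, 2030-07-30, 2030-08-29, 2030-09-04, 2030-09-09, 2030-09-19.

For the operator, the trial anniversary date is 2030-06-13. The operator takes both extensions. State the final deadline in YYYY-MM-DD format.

2030-11-06

Adding 30 calendar days to 2030-06-13 gives 2030-07-13.
2030-07-13 is a Saturday, so it moves to the next business day, 2030-07-15 (Monday).
Counting 15 further business days from 2030-07-15 reaches 2030-08-06.
2030-08-06 is a Tuesday and not a listed holiday, so it stands.
Applying the 3 months extension: 3 months after 2030-08-06 is 2030-11-06.
2030-11-06 (Wednesday) is already a business day.
The final due date is 2030-11-06.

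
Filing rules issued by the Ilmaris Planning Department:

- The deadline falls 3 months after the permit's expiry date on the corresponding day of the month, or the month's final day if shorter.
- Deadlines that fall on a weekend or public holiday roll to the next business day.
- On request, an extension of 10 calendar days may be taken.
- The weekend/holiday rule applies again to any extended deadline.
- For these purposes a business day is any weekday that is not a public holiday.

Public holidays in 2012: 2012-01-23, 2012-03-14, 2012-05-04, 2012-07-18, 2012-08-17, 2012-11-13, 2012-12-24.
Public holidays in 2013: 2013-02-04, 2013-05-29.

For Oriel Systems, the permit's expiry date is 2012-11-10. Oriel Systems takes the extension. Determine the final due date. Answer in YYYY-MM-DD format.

3 months after 2012-11-10, on the same day of the month, is 2013-02-10.
2013-02-10 falls on a Sunday. Rolling to the next business day gives 2013-02-11, a Monday.
Add the 10 calendar-day extension to 2013-02-11: 2013-02-21.
2013-02-21 is a Thursday and not a listed holiday, so it stands.
The final due date is 2013-02-21.

2013-02-21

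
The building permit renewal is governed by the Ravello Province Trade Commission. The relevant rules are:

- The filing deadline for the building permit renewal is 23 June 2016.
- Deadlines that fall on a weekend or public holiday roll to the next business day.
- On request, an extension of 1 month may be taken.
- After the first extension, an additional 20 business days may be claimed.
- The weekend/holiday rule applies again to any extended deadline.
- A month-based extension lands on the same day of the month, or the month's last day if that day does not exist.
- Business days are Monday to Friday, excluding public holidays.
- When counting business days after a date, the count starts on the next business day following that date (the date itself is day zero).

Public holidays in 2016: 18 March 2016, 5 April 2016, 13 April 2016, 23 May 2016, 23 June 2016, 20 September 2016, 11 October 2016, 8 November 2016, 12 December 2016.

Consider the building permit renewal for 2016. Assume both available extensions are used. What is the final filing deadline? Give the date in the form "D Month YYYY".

The stated deadline is 23 June 2016.
23 June 2016 is a listed holiday, so it moves to the next business day, 24 June 2016 (Friday).
Applying the 1 month extension: 1 month after 24 June 2016 is 24 July 2016.
Because 24 July 2016 is a Sunday, the deadline becomes 25 July 2016 (Monday).
Applying the 20-business-day extension: 20 business days after 25 July 2016 is 22 August 2016.
Since 22 August 2016 is a Monday and not a holiday, the date is unchanged.
Final deadline: 22 August 2016.

22 August 2016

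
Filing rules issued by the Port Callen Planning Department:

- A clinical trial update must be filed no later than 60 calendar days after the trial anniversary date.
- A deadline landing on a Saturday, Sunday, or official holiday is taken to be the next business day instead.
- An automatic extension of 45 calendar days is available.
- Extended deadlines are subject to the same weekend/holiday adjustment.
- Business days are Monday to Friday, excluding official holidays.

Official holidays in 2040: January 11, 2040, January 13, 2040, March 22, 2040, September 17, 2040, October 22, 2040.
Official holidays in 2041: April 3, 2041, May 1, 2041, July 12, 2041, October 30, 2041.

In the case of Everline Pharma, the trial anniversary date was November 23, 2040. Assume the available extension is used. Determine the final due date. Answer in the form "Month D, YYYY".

March 8, 2041

From November 23, 2040, 60 calendar days later is January 22, 2041.
Since January 22, 2041 is a Tuesday and not a holiday, the date is unchanged.
The 45-calendar-day extension moves the deadline from January 22, 2041 to March 8, 2041.
March 8, 2041 is a Friday and not a listed holiday, so it stands.
The final due date is March 8, 2041.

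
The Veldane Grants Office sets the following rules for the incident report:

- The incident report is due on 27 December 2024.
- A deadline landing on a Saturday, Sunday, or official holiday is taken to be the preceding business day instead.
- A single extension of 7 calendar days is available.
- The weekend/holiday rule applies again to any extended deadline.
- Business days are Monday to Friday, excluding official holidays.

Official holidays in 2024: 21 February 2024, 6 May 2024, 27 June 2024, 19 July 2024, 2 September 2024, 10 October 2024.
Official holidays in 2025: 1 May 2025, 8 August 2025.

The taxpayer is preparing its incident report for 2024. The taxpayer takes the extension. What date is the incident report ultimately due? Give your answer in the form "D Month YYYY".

3 January 2025

The stated deadline is 27 December 2024.
27 December 2024 is a Friday and not a listed holiday, so it stands.
Add the 7 calendar-day extension to 27 December 2024: 3 January 2025.
Since 3 January 2025 is a Friday and not a holiday, the date is unchanged.
Deadline: 3 January 2025.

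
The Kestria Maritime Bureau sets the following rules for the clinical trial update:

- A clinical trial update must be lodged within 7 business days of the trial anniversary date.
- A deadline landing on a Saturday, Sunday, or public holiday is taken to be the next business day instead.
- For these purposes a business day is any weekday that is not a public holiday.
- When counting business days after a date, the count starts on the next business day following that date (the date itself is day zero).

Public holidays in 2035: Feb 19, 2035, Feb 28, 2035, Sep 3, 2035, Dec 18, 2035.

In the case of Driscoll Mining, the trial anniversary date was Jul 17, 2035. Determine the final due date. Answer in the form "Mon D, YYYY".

Jul 26, 2035

7 business days after Jul 17, 2035, excluding weekends and holidays, is Jul 26, 2035.
Jul 26, 2035 is a Thursday and not a listed holiday, so it stands.
Final deadline: Jul 26, 2035.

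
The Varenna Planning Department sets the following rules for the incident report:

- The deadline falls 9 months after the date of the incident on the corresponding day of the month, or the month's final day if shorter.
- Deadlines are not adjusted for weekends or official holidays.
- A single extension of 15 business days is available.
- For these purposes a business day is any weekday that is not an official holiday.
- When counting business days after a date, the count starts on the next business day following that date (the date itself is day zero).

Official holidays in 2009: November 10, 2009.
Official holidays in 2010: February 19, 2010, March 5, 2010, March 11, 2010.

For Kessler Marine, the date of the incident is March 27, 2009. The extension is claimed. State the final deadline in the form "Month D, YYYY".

Moving 9 months forward from March 27, 2009 on the corresponding day gives December 27, 2009.
December 27, 2009 is a Sunday; no weekend or holiday adjustment applies.
Applying the 15-business-day extension: 15 business days after December 27, 2009 is January 15, 2010.
No adjustment is made for weekends or holidays, so January 15, 2010 stands.
So the filing is due January 15, 2010.

January 15, 2010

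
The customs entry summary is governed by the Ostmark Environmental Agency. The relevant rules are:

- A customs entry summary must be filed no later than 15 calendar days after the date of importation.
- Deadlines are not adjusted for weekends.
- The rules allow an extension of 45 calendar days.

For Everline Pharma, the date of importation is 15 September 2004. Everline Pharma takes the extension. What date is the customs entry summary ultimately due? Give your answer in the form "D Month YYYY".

Adding 15 calendar days to 15 September 2004 gives 30 September 2004.
30 September 2004 falls on a Thursday. The rules make no weekend/holiday allowance, so it remains 30 September 2004.
Add the 45 calendar-day extension to 30 September 2004: 14 November 2004.
14 November 2004 is a Sunday; no weekend or holiday adjustment applies.
The final due date is 14 November 2004.

14 November 2004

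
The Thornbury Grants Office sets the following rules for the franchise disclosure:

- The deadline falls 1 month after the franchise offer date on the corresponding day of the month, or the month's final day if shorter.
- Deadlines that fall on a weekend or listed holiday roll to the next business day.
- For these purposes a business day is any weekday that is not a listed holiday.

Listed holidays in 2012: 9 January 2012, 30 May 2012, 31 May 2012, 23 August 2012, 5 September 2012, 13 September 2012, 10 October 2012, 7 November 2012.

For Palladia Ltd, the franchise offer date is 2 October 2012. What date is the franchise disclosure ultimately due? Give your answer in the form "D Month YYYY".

2 November 2012

1 month from 2 October 2012 is 2 November 2012.
2 November 2012 is a Friday and not a listed holiday, so it stands.
The final due date is 2 November 2012.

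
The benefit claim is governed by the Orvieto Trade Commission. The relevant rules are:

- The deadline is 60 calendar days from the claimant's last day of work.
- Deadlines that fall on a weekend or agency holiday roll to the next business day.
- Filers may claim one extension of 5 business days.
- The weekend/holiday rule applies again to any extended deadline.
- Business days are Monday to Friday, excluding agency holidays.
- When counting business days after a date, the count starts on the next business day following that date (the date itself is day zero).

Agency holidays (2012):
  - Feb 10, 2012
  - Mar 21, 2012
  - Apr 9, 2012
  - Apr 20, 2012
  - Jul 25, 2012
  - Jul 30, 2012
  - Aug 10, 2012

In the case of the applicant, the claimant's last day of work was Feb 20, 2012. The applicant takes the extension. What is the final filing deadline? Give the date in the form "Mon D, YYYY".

Apr 30, 2012

Adding 60 calendar days to Feb 20, 2012 gives Apr 20, 2012.
Apr 20, 2012 is a listed holiday; the next business day is Apr 23, 2012 (Monday).
The 5-business-day extension runs from Apr 23, 2012 to Apr 30, 2012.
Since Apr 30, 2012 is a Monday and not a holiday, the date is unchanged.
The final due date is Apr 30, 2012.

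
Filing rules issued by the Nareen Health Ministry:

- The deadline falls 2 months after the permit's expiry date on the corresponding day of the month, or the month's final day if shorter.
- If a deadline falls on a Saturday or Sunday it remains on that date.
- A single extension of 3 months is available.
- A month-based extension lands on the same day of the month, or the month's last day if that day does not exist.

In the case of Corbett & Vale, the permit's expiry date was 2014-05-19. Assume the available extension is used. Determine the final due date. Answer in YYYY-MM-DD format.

2014-10-19

Moving 2 months forward from 2014-05-19 on the corresponding day gives 2014-07-19.
No adjustment is made for weekends or holidays, so 2014-07-19 stands.
The 3 months extension carries 2014-07-19 to 2014-10-19.
2014-10-19 is a Sunday; no weekend or holiday adjustment applies.
The final due date is 2014-10-19.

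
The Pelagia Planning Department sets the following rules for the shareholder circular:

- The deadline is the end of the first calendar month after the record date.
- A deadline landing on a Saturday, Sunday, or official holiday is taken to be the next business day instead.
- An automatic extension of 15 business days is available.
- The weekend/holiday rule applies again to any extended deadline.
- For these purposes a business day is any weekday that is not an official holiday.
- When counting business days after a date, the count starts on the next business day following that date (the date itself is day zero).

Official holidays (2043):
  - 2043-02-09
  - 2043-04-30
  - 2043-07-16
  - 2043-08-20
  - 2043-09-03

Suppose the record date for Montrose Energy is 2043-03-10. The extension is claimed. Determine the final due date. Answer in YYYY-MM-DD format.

1 month after 2043-03-10 falls in April 2043; the last day of that month is 2043-04-30.
2043-04-30 is a listed holiday, so it moves to the next business day, 2043-05-01 (Friday).
Applying the 15-business-day extension: 15 business days after 2043-05-01 is 2043-05-22.
2043-05-22 (Friday) is already a business day.
Deadline: 2043-05-22.

2043-05-22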